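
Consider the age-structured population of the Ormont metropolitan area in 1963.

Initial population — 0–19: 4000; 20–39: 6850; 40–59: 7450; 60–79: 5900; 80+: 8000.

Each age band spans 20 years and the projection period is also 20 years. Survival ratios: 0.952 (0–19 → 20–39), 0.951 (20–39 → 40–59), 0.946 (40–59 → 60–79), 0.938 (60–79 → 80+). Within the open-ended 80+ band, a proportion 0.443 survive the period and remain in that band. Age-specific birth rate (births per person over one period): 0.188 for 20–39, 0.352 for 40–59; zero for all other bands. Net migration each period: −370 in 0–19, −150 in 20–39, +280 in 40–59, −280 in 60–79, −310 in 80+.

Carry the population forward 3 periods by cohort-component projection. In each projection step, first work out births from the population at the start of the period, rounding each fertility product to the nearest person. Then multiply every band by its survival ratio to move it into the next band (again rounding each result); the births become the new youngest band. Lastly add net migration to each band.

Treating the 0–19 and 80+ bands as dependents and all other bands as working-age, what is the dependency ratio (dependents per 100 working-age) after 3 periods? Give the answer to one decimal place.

Let group 1 be 0–19 through group 5 = 80+.
— Period 1 —
Births: 6850 × 0.188 = 1288 ; 7450 × 0.352 = 2622 → total 3910
Group 2: 4000 × 0.952 = 3808
Group 3: 6850 × 0.951 = 6514
Group 4: 7450 × 0.946 = 7048
Group 5: 5900 × 0.938 + 8000 × 0.443 = 5534 + 3544 = 9078
Net migration: Group 1 − 370 → 3540; Group 2 − 150 → 3658; Group 3 + 280 → 6794; Group 4 − 280 → 6768; Group 5 − 310 → 8768
Population now: 0–19=3540, 20–39=3658, 40–59=6794, 60–79=6768, 80+=8768
— Period 2 —
Births: 3658 × 0.188 = 688 ; 6794 × 0.352 = 2391 → total 3079
Group 2: 3540 × 0.952 = 3370
Group 3: 3658 × 0.951 = 3479
Group 4: 6794 × 0.946 = 6427
Group 5: 6768 × 0.938 + 8768 × 0.443 = 6348 + 3884 = 10232
Net migration: Group 1 − 370 → 2709; Group 2 − 150 → 3220; Group 3 + 280 → 3759; Group 4 − 280 → 6147; Group 5 − 310 → 9922
Population now: 0–19=2709, 20–39=3220, 40–59=3759, 60–79=6147, 80+=9922
— Period 3 —
Births: 3220 × 0.188 = 605 ; 3759 × 0.352 = 1323 → total 1928
Group 2: 2709 × 0.952 = 2579
Group 3: 3220 × 0.951 = 3062
Group 4: 3759 × 0.946 = 3556
Group 5: 6147 × 0.938 + 9922 × 0.443 = 5766 + 4395 = 10161
Net migration: Group 1 − 370 → 1558; Group 2 − 150 → 2429; Group 3 + 280 → 3342; Group 4 − 280 → 3276; Group 5 − 310 → 9851
Population now: 0–19=1558, 20–39=2429, 40–59=3342, 60–79=3276, 80+=9851
Dependents (band 0–19 + band 80+) = 1558 + 9851 = 11409; working-age = 9047; ratio = 11409/9047 × 100 = 126.1

126.1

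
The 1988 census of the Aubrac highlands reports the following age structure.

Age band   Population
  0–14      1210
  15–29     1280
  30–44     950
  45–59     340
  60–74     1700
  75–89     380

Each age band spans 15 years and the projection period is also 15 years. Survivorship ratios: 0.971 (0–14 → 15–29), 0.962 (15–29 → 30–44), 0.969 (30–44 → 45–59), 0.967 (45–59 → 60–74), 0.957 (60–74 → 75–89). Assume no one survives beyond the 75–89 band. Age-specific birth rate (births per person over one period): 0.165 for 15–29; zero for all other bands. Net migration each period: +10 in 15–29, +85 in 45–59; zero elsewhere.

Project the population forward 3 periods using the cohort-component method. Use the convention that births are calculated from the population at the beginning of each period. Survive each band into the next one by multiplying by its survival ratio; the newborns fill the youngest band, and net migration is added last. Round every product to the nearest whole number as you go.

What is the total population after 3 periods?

3799

Period 1.
Births: 1280 × 0.165 = 211
15–29: 1210 × 0.971 = 1175
30–44: 1280 × 0.962 = 1231
45–59: 950 × 0.969 = 921
60–74: 340 × 0.967 = 329
75–89: 1700 × 0.957 = 1627
Net migration: 15–29 + 10 → 1185; 45–59 + 85 → 1006
Population now: 0–14=211, 15–29=1185, 30–44=1231, 45–59=1006, 60–74=329, 75–89=1627
Period 2.
Births: 1185 × 0.165 = 196
15–29: 211 × 0.971 = 205
30–44: 1185 × 0.962 = 1140
45–59: 1231 × 0.969 = 1193
60–74: 1006 × 0.967 = 973
75–89: 329 × 0.957 = 315
Net migration: 15–29 + 10 → 215; 45–59 + 85 → 1278
Population now: 0–14=196, 15–29=215, 30–44=1140, 45–59=1278, 60–74=973, 75–89=315
Period 3.
Births: 215 × 0.165 = 35
15–29: 196 × 0.971 = 190
30–44: 215 × 0.962 = 207
45–59: 1140 × 0.969 = 1105
60–74: 1278 × 0.967 = 1236
75–89: 973 × 0.957 = 931
Net migration: 15–29 + 10 → 200; 45–59 + 85 → 1190
Population now: 0–14=35, 15–29=200, 30–44=207, 45–59=1190, 60–74=1236, 75–89=931
Total after period 3: 35 + 200 + 207 + 1190 + 1236 + 931 = 3799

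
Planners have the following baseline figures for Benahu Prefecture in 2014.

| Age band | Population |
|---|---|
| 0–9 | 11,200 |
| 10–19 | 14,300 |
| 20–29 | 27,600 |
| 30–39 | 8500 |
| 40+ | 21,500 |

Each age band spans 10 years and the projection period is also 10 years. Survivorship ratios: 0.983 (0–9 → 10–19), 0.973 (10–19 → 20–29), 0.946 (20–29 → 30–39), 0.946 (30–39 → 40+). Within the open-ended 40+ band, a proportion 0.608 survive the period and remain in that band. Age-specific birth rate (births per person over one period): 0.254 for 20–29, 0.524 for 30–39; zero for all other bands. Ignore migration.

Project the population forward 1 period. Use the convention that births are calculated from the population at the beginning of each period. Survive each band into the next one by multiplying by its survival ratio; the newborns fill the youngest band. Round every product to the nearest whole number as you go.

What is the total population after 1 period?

(Groups numbered youngest = 1 to oldest = 5.)
— Period 1 —
Births: 27600 × 0.254 = 7010  |  8500 × 0.524 = 4454 → 11464
Group 2: 11200 × 0.983 = 11010
Group 3: 14300 × 0.973 = 13914
Group 4: 27600 × 0.946 = 26110
Group 5: 8500 × 0.946 + 21500 × 0.608 = 8041 + 13072 = 21113
→ [11464, 11010, 13914, 26110, 21113]
Total after period 1: 11464 + 11010 + 13914 + 26110 + 21113 = 83611

83611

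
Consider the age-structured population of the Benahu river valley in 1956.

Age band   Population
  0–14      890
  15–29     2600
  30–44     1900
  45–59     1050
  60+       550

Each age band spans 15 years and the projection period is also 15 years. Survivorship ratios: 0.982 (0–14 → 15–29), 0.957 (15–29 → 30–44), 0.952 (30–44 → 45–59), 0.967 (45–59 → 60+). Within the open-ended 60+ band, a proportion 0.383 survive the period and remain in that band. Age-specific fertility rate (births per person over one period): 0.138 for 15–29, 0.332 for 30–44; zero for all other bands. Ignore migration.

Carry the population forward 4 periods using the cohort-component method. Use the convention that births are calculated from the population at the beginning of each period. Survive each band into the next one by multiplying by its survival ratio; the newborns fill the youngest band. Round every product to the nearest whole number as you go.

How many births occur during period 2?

947

Let group 1 be 0–14 through group 5 = 60+.
Period 1:
Births: 2600 × 0.138 = 359 ; 1900 × 0.332 = 631 ⇒ total 990
Group 2: 890 × 0.982 = 874
Group 3: 2600 × 0.957 = 2488
Group 4: 1900 × 0.952 = 1809
Group 5: 1050 × 0.967 + 550 × 0.383 = 1015 + 211 = 1226
→ [990, 874, 2488, 1809, 1226]
Period 2:
Births: 874 × 0.138 = 121 ; 2488 × 0.332 = 826 ⇒ total 947
Group 2: 990 × 0.982 = 972
Group 3: 874 × 0.957 = 836
Group 4: 2488 × 0.952 = 2369
Group 5: 1809 × 0.967 + 1226 × 0.383 = 1749 + 470 = 2219
→ [947, 972, 836, 2369, 2219]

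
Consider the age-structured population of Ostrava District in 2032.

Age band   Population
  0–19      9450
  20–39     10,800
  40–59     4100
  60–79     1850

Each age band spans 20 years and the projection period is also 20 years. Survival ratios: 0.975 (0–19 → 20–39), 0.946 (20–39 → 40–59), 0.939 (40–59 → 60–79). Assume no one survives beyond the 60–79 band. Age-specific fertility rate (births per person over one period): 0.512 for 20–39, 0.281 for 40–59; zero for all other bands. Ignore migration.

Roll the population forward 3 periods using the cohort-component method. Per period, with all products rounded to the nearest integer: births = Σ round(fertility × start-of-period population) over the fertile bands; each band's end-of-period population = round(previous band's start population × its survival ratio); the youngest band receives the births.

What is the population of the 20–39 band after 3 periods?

(Bands numbered youngest = 1 to oldest = 4.)
Period 1.
Births: 10800 × 0.512 = 5530  |  4100 × 0.281 = 1152 → 6682
Band 2: 9450 × 0.975 = 9214
Band 3: 10800 × 0.946 = 10217
Band 4: 4100 × 0.939 = 3850
Giving 6682 / 9214 / 10217 / 3850.
Period 2.
Births: 9214 × 0.512 = 4718  |  10217 × 0.281 = 2871 → 7589
Band 2: 6682 × 0.975 = 6515
Band 3: 9214 × 0.946 = 8716
Band 4: 10217 × 0.939 = 9594
Giving 7589 / 6515 / 8716 / 9594.
Period 3.
Births: 6515 × 0.512 = 3336  |  8716 × 0.281 = 2449 → 5785
Band 2: 7589 × 0.975 = 7399
Band 3: 6515 × 0.946 = 6163
Band 4: 8716 × 0.939 = 8184
Giving 5785 / 7399 / 6163 / 8184.

7399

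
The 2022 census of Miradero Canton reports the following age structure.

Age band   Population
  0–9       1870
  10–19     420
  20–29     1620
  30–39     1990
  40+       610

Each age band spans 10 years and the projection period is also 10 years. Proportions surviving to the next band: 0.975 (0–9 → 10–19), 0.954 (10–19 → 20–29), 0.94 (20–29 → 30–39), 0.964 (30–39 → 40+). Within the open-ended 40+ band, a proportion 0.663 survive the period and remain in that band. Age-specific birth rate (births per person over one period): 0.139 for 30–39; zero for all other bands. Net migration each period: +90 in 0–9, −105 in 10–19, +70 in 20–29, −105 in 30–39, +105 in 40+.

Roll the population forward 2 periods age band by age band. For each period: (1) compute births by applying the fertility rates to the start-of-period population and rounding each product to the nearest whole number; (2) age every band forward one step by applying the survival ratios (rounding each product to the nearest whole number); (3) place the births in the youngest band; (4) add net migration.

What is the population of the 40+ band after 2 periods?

3081

Numbering the bands 1..5 from youngest to oldest:
— Period 1 —
Births: 1990 * 0.139 = 277
Band 2: 1870 * 0.975 = 1823
Band 3: 420 * 0.954 = 401
Band 4: 1620 * 0.94 = 1523
Band 5: 1990 * 0.964 + 610 * 0.663 = 1918 + 404 = 2322
Net migration: Band 1 + 90 → 367; Band 2 − 105 → 1718; Band 3 + 70 → 471; Band 4 − 105 → 1418; Band 5 + 105 → 2427
→ [367, 1718, 471, 1418, 2427]
— Period 2 —
Births: 1418 * 0.139 = 197
Band 2: 367 * 0.975 = 358
Band 3: 1718 * 0.954 = 1639
Band 4: 471 * 0.94 = 443
Band 5: 1418 * 0.964 + 2427 * 0.663 = 1367 + 1609 = 2976
Net migration: Band 1 + 90 → 287; Band 2 − 105 → 253; Band 3 + 70 → 1709; Band 4 − 105 → 338; Band 5 + 105 → 3081
→ [287, 253, 1709, 338, 3081]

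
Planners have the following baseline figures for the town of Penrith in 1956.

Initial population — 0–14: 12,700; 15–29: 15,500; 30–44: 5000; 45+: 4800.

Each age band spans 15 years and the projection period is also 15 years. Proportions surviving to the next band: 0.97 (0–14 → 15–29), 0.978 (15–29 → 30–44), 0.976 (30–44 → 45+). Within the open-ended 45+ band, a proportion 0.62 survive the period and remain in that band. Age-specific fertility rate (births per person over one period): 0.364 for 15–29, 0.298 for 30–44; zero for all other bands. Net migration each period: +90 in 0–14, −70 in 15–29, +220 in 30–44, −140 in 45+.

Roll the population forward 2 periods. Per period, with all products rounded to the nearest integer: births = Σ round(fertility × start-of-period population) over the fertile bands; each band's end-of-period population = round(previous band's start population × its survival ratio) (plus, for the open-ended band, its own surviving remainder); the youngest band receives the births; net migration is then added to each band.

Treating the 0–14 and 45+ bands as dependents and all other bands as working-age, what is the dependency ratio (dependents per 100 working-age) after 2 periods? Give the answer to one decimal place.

Let band 1 be 0–14 through band 4 = 45+.
Period 1:
Births: 15500 × 0.364 = 5642 ; 5000 × 0.298 = 1490 → total 7132
Band 2: 12700 × 0.97 = 12319
Band 3: 15500 × 0.978 = 15159
Band 4: 5000 × 0.976 + 4800 × 0.62 = 4880 + 2976 = 7856
Net migration: Band 1 + 90 → 7222; Band 2 − 70 → 12249; Band 3 + 220 → 15379; Band 4 − 140 → 7716
Population now: 0–14=7222, 15–29=12249, 30–44=15379, 45+=7716
Period 2:
Births: 12249 × 0.364 = 4459 ; 15379 × 0.298 = 4583 → total 9042
Band 2: 7222 × 0.97 = 7005
Band 3: 12249 × 0.978 = 11980
Band 4: 15379 × 0.976 + 7716 × 0.62 = 15010 + 4784 = 19794
Net migration: Band 1 + 90 → 9132; Band 2 − 70 → 6935; Band 3 + 220 → 12200; Band 4 − 140 → 19654
Population now: 0–14=9132, 15–29=6935, 30–44=12200, 45+=19654
Dependents (band 0–14 + band 45+) = 9132 + 19654 = 28786; working-age = 19135; ratio = 28786/19135 × 100 = 150.4

150.4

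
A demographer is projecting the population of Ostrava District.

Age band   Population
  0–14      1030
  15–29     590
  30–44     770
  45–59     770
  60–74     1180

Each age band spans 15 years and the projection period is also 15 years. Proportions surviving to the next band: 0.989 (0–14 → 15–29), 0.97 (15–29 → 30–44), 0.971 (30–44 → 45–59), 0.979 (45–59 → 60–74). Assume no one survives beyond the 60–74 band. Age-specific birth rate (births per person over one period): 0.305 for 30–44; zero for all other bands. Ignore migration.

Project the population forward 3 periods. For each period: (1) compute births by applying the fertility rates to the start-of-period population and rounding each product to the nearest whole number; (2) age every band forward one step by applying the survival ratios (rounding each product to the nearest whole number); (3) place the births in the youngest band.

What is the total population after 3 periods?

2200

(Groups numbered youngest = 1 to oldest = 5.)
— Period 1 —
Births: 770 * 0.305 = 235
Group 2: 1030 * 0.989 = 1019
Group 3: 590 * 0.97 = 572
Group 4: 770 * 0.971 = 748
Group 5: 770 * 0.979 = 754
→ [235, 1019, 572, 748, 754]
— Period 2 —
Births: 572 * 0.305 = 174
Group 2: 235 * 0.989 = 232
Group 3: 1019 * 0.97 = 988
Group 4: 572 * 0.971 = 555
Group 5: 748 * 0.979 = 732
→ [174, 232, 988, 555, 732]
— Period 3 —
Births: 988 * 0.305 = 301
Group 2: 174 * 0.989 = 172
Group 3: 232 * 0.97 = 225
Group 4: 988 * 0.971 = 959
Group 5: 555 * 0.979 = 543
→ [301, 172, 225, 959, 543]
Total after period 3: 301 + 172 + 225 + 959 + 543 = 2200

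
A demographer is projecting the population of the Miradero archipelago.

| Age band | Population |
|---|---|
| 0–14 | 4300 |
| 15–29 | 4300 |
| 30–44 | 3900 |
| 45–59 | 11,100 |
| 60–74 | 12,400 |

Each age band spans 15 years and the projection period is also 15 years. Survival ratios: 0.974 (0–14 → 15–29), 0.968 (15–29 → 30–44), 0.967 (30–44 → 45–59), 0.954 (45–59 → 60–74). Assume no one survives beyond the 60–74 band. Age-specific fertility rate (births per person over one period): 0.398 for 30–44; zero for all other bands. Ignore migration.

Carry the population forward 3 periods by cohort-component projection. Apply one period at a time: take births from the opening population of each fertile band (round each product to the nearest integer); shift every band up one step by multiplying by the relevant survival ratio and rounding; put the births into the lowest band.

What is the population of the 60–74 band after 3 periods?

3840

Let group 1 be 0–14 through group 5 = 60–74.
Period 1.
Births: 3900 * 0.398 = 1552
Group 2: 4300 * 0.974 = 4188
Group 3: 4300 * 0.968 = 4162
Group 4: 3900 * 0.967 = 3771
Group 5: 11100 * 0.954 = 10589
Giving 1552 / 4188 / 4162 / 3771 / 10589.
Period 2.
Births: 4162 * 0.398 = 1656
Group 2: 1552 * 0.974 = 1512
Group 3: 4188 * 0.968 = 4054
Group 4: 4162 * 0.967 = 4025
Group 5: 3771 * 0.954 = 3598
Giving 1656 / 1512 / 4054 / 4025 / 3598.
Period 3.
Births: 4054 * 0.398 = 1613
Group 2: 1656 * 0.974 = 1613
Group 3: 1512 * 0.968 = 1464
Group 4: 4054 * 0.967 = 3920
Group 5: 4025 * 0.954 = 3840
Giving 1613 / 1613 / 1464 / 3920 / 3840.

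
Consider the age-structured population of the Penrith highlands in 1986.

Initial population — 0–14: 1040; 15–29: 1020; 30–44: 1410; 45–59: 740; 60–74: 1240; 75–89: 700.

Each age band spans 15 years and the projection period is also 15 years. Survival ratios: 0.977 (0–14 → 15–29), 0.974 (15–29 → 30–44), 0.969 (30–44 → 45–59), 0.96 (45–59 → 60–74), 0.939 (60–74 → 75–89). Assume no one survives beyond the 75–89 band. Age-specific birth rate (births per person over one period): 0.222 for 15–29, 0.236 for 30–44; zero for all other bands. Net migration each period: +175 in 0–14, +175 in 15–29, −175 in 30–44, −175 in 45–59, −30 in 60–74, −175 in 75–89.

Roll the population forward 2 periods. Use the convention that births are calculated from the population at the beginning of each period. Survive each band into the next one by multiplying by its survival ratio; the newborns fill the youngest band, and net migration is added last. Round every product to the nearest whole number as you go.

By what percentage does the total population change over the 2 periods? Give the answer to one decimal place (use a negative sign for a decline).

-23.5

Numbering the groups 1..6 from youngest to oldest:
— Period 1 —
Births: 1020 * 0.222 = 226  |  1410 * 0.236 = 333 ⇒ total 559
Group 2: 1040 * 0.977 = 1016
Group 3: 1020 * 0.974 = 993
Group 4: 1410 * 0.969 = 1366
Group 5: 740 * 0.96 = 710
Group 6: 1240 * 0.939 = 1164
Net migration: Group 1 + 175 → 734; Group 2 + 175 → 1191; Group 3 − 175 → 818; Group 4 − 175 → 1191; Group 5 − 30 → 680; Group 6 − 175 → 989
End of period: [734, 1191, 818, 1191, 680, 989]
— Period 2 —
Births: 1191 * 0.222 = 264  |  818 * 0.236 = 193 ⇒ total 457
Group 2: 734 * 0.977 = 717
Group 3: 1191 * 0.974 = 1160
Group 4: 818 * 0.969 = 793
Group 5: 1191 * 0.96 = 1143
Group 6: 680 * 0.939 = 639
Net migration: Group 1 + 175 → 632; Group 2 + 175 → 892; Group 3 − 175 → 985; Group 4 − 175 → 618; Group 5 − 30 → 1113; Group 6 − 175 → 464
End of period: [632, 892, 985, 618, 1113, 464]
Total: 6150 → 4704; change = -1446; percentage change = -23.5%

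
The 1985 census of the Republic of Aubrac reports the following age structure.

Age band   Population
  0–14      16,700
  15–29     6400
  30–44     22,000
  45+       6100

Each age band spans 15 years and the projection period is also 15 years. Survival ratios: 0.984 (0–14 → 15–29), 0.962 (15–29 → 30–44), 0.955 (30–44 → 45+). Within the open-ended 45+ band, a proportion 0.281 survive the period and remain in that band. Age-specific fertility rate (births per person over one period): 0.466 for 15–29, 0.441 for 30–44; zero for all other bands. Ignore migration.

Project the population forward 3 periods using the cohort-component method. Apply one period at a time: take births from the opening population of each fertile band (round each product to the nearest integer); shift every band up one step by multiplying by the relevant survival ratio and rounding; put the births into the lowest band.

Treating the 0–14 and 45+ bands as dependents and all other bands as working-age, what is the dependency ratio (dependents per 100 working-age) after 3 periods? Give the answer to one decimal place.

141.0

After projecting period 1:
Births: 6400 * 0.466 = 2982 ; 22000 * 0.441 = 9702 — total 12684
15–29: 16700 * 0.984 = 16433
30–44: 6400 * 0.962 = 6157
45+: 22000 * 0.955 + 6100 * 0.281 = 21010 + 1714 = 22724
End of period: [12684, 16433, 6157, 22724]
After projecting period 2:
Births: 16433 * 0.466 = 7658 ; 6157 * 0.441 = 2715 — total 10373
15–29: 12684 * 0.984 = 12481
30–44: 16433 * 0.962 = 15809
45+: 6157 * 0.955 + 22724 * 0.281 = 5880 + 6385 = 12265
End of period: [10373, 12481, 15809, 12265]
After projecting period 3:
Births: 12481 * 0.466 = 5816 ; 15809 * 0.441 = 6972 — total 12788
15–29: 10373 * 0.984 = 10207
30–44: 12481 * 0.962 = 12007
45+: 15809 * 0.955 + 12265 * 0.281 = 15098 + 3446 = 18544
End of period: [12788, 10207, 12007, 18544]
Dependents (band 0–14 + band 45+) = 12788 + 18544 = 31332; working-age = 22214; ratio = 31332/22214 × 100 = 141.0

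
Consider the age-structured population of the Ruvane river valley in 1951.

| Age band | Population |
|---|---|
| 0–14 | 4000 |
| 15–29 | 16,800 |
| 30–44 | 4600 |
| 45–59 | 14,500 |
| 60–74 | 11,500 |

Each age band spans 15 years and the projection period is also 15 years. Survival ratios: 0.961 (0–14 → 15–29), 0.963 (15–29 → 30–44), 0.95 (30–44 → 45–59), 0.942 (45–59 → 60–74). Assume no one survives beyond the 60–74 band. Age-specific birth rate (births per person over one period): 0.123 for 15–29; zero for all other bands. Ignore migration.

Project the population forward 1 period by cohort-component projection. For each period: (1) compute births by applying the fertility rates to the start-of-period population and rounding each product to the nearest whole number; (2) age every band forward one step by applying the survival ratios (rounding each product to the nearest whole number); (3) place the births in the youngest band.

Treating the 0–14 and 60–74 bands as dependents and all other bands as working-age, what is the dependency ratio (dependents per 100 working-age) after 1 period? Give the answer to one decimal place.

Call the bands 1 to 5, youngest first.
Period 1:
Births: 16800 * 0.123 = 2066
Band 2: 4000 * 0.961 = 3844
Band 3: 16800 * 0.963 = 16178
Band 4: 4600 * 0.95 = 4370
Band 5: 14500 * 0.942 = 13659
Giving 2066 / 3844 / 16178 / 4370 / 13659.
Dependents (band 0–14 + band 60–74) = 2066 + 13659 = 15725; working-age = 24392; ratio = 15725/24392 × 100 = 64.5

64.5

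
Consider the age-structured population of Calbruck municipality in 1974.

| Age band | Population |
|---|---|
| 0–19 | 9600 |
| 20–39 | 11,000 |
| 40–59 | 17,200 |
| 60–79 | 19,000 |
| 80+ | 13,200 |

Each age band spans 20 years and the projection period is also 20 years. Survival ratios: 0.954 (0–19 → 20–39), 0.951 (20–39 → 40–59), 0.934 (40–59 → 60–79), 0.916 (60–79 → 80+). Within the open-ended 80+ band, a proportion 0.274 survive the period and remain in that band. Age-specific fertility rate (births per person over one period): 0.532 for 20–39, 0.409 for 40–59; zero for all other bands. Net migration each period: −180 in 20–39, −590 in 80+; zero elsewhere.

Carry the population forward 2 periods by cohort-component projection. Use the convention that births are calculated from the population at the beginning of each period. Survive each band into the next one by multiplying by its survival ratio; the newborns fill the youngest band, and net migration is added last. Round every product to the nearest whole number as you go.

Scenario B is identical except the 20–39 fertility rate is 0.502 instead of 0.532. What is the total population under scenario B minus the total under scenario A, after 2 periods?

— Period 1 —
Births: 11000 × 0.532 = 5852 ; 17200 × 0.409 = 7035 — total 12887
20–39: 9600 × 0.954 = 9158
40–59: 11000 × 0.951 = 10461
60–79: 17200 × 0.934 = 16065
80+: 19000 × 0.916 + 13200 × 0.274 = 17404 + 3617 = 21021
Net migration: 20–39 − 180 → 8978; 80+ − 590 → 20431
Giving 12887 / 8978 / 10461 / 16065 / 20431.
— Period 2 —
Births: 8978 × 0.532 = 4776 ; 10461 × 0.409 = 4279 — total 9055
20–39: 12887 × 0.954 = 12294
40–59: 8978 × 0.951 = 8538
60–79: 10461 × 0.934 = 9771
80+: 16065 × 0.916 + 20431 × 0.274 = 14716 + 5598 = 20314
Net migration: 20–39 − 180 → 12114; 80+ − 590 → 19724
Giving 9055 / 12114 / 8538 / 9771 / 19724.
Scenario A total after 2 periods: 59202
Scenario B projection —
— Period 1 —
Births: 11000 × 0.502 = 5522 ; 17200 × 0.409 = 7035 — total 12557
20–39: 9600 × 0.954 = 9158
40–59: 11000 × 0.951 = 10461
60–79: 17200 × 0.934 = 16065
80+: 19000 × 0.916 + 13200 × 0.274 = 17404 + 3617 = 21021
Net migration: 20–39 − 180 → 8978; 80+ − 590 → 20431
Giving 12557 / 8978 / 10461 / 16065 / 20431.
— Period 2 —
Births: 8978 × 0.502 = 4507 ; 10461 × 0.409 = 4279 — total 8786
20–39: 12557 × 0.954 = 11979
40–59: 8978 × 0.951 = 8538
60–79: 10461 × 0.934 = 9771
80+: 16065 × 0.916 + 20431 × 0.274 = 14716 + 5598 = 20314
Net migration: 20–39 − 180 → 11799; 80+ − 590 → 19724
Giving 8786 / 11799 / 8538 / 9771 / 19724.
Scenario B total after 2 periods: 58618
Difference B − A = 58618 − 59202 = -584

-584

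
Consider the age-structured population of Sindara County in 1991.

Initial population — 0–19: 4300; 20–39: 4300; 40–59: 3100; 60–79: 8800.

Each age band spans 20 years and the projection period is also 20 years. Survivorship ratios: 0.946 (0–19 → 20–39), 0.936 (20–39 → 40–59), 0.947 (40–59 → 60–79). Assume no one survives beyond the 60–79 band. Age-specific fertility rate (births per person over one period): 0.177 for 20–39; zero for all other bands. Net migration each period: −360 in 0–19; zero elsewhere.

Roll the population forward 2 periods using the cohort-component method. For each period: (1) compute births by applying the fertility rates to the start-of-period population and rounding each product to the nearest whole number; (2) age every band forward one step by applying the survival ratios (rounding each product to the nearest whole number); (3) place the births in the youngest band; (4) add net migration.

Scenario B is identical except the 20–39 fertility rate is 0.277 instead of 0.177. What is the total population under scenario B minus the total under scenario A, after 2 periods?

Let group 1 be 0–19 through group 4 = 60–79.
Period 1:
Births: 4300 × 0.177 = 761
Group 2: 4300 × 0.946 = 4068
Group 3: 4300 × 0.936 = 4025
Group 4: 3100 × 0.947 = 2936
Net migration: Group 1 − 360 → 401
Population now: 0–19=401, 20–39=4068, 40–59=4025, 60–79=2936
Period 2:
Births: 4068 × 0.177 = 720
Group 2: 401 × 0.946 = 379
Group 3: 4068 × 0.936 = 3808
Group 4: 4025 × 0.947 = 3812
Net migration: Group 1 − 360 → 360
Population now: 0–19=360, 20–39=379, 40–59=3808, 60–79=3812
Scenario A total after 2 periods: 8359
Scenario B projection —
Period 1:
Births: 4300 × 0.277 = 1191
Group 2: 4300 × 0.946 = 4068
Group 3: 4300 × 0.936 = 4025
Group 4: 3100 × 0.947 = 2936
Net migration: Group 1 − 360 → 831
Population now: 0–19=831, 20–39=4068, 40–59=4025, 60–79=2936
Period 2:
Births: 4068 × 0.277 = 1127
Group 2: 831 × 0.946 = 786
Group 3: 4068 × 0.936 = 3808
Group 4: 4025 × 0.947 = 3812
Net migration: Group 1 − 360 → 767
Population now: 0–19=767, 20–39=786, 40–59=3808, 60–79=3812
Scenario B total after 2 periods: 9173
Difference B − A = 9173 − 8359 = 814

814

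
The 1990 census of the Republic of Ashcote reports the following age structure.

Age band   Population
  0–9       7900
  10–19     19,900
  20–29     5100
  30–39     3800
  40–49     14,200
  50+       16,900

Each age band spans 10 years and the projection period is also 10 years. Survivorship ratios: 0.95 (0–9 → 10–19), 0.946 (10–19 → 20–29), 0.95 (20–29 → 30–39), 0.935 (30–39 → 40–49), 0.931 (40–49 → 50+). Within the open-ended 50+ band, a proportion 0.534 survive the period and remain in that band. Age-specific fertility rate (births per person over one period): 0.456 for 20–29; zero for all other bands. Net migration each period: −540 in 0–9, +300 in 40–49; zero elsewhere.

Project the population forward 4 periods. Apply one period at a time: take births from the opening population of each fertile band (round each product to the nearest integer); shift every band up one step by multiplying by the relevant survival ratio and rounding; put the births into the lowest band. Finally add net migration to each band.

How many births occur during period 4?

732

Period 1:
Births: 5100 * 0.456 = 2326
10–19: 7900 * 0.95 = 7505
20–29: 19900 * 0.946 = 18825
30–39: 5100 * 0.95 = 4845
40–49: 3800 * 0.935 = 3553
50+: 14200 * 0.931 + 16900 * 0.534 = 13220 + 9025 = 22245
Net migration: 0–9 − 540 → 1786; 40–49 + 300 → 3853
→ [1786, 7505, 18825, 4845, 3853, 22245]
Period 2:
Births: 18825 * 0.456 = 8584
10–19: 1786 * 0.95 = 1697
20–29: 7505 * 0.946 = 7100
30–39: 18825 * 0.95 = 17884
40–49: 4845 * 0.935 = 4530
50+: 3853 * 0.931 + 22245 * 0.534 = 3587 + 11879 = 15466
Net migration: 0–9 − 540 → 8044; 40–49 + 300 → 4830
→ [8044, 1697, 7100, 17884, 4830, 15466]
Period 3:
Births: 7100 * 0.456 = 3238
10–19: 8044 * 0.95 = 7642
20–29: 1697 * 0.946 = 1605
30–39: 7100 * 0.95 = 6745
40–49: 17884 * 0.935 = 16722
50+: 4830 * 0.931 + 15466 * 0.534 = 4497 + 8259 = 12756
Net migration: 0–9 − 540 → 2698; 40–49 + 300 → 17022
→ [2698, 7642, 1605, 6745, 17022, 12756]
Period 4:
Births: 1605 * 0.456 = 732
10–19: 2698 * 0.95 = 2563
20–29: 7642 * 0.946 = 7229
30–39: 1605 * 0.95 = 1525
40–49: 6745 * 0.935 = 6307
50+: 17022 * 0.931 + 12756 * 0.534 = 15847 + 6812 = 22659
Net migration: 0–9 − 540 → 192; 40–49 + 300 → 6607
→ [192, 2563, 7229, 1525, 6607, 22659]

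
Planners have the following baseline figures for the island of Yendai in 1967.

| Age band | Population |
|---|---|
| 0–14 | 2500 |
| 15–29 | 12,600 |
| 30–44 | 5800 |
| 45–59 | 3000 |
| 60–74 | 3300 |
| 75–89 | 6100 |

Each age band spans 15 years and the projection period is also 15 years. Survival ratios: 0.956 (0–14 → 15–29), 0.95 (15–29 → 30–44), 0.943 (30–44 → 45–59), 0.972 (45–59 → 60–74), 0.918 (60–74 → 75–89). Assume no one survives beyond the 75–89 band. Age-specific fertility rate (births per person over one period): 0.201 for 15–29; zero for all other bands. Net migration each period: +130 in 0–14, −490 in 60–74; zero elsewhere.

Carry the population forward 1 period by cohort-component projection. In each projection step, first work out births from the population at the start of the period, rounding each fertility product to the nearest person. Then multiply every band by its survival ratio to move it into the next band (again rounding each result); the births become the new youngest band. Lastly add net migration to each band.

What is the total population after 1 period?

27947

[period 1]
Births: 12600 * 0.201 = 2533
15–29: 2500 * 0.956 = 2390
30–44: 12600 * 0.95 = 11970
45–59: 5800 * 0.943 = 5469
60–74: 3000 * 0.972 = 2916
75–89: 3300 * 0.918 = 3029
Net migration: 0–14 + 130 → 2663; 60–74 − 490 → 2426
Giving 2663 / 2390 / 11970 / 5469 / 2426 / 3029.
Total after period 1: 2663 + 2390 + 11970 + 5469 + 2426 + 3029 = 27947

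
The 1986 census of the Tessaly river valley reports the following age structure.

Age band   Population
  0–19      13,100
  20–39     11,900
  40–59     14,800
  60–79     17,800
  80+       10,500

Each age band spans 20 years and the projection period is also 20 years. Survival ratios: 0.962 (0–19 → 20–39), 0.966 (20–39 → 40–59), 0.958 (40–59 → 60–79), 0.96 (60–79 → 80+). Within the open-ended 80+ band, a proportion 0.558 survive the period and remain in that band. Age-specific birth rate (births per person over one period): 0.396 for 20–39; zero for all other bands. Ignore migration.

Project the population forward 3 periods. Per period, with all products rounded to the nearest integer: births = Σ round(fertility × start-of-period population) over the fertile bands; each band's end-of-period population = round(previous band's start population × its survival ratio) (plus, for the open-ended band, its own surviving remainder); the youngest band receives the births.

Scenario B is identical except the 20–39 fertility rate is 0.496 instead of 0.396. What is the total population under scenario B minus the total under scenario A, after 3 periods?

3340

Let group 1 be 0–19 through group 5 = 80+.
[period 1]
Births: 11900 × 0.396 = 4712
Group 2: 13100 × 0.962 = 12602
Group 3: 11900 × 0.966 = 11495
Group 4: 14800 × 0.958 = 14178
Group 5: 17800 × 0.96 + 10500 × 0.558 = 17088 + 5859 = 22947
→ [4712, 12602, 11495, 14178, 22947]
[period 2]
Births: 12602 × 0.396 = 4990
Group 2: 4712 × 0.962 = 4533
Group 3: 12602 × 0.966 = 12174
Group 4: 11495 × 0.958 = 11012
Group 5: 14178 × 0.96 + 22947 × 0.558 = 13611 + 12804 = 26415
→ [4990, 4533, 12174, 11012, 26415]
[period 3]
Births: 4533 × 0.396 = 1795
Group 2: 4990 × 0.962 = 4800
Group 3: 4533 × 0.966 = 4379
Group 4: 12174 × 0.958 = 11663
Group 5: 11012 × 0.96 + 26415 × 0.558 = 10572 + 14740 = 25312
→ [1795, 4800, 4379, 11663, 25312]
Scenario A total after 3 periods: 47949
Scenario B projection —
[period 1]
Births: 11900 × 0.496 = 5902
Group 2: 13100 × 0.962 = 12602
Group 3: 11900 × 0.966 = 11495
Group 4: 14800 × 0.958 = 14178
Group 5: 17800 × 0.96 + 10500 × 0.558 = 17088 + 5859 = 22947
→ [5902, 12602, 11495, 14178, 22947]
[period 2]
Births: 12602 × 0.496 = 6251
Group 2: 5902 × 0.962 = 5678
Group 3: 12602 × 0.966 = 12174
Group 4: 11495 × 0.958 = 11012
Group 5: 14178 × 0.96 + 22947 × 0.558 = 13611 + 12804 = 26415
→ [6251, 5678, 12174, 11012, 26415]
[period 3]
Births: 5678 × 0.496 = 2816
Group 2: 6251 × 0.962 = 6013
Group 3: 5678 × 0.966 = 5485
Group 4: 12174 × 0.958 = 11663
Group 5: 11012 × 0.96 + 26415 × 0.558 = 10572 + 14740 = 25312
→ [2816, 6013, 5485, 11663, 25312]
Scenario B total after 3 periods: 51289
Difference B − A = 51289 − 47949 = 3340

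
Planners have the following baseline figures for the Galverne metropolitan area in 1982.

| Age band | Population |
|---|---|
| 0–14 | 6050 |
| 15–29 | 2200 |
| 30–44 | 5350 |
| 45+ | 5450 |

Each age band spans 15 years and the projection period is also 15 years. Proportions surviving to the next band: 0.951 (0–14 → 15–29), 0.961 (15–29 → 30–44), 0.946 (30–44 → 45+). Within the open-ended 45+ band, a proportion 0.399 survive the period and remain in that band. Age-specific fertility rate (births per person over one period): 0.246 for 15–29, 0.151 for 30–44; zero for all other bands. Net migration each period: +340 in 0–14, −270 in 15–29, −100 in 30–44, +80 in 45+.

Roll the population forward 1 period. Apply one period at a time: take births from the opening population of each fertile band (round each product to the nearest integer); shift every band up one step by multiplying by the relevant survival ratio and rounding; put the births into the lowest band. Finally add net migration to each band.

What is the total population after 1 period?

Numbering the groups 1..4 from youngest to oldest:
[period 1]
Births: 2200 × 0.246 = 541  |  5350 × 0.151 = 808 → 1349
Group 2: 6050 × 0.951 = 5754
Group 3: 2200 × 0.961 = 2114
Group 4: 5350 × 0.946 + 5450 × 0.399 = 5061 + 2175 = 7236
Net migration: Group 1 + 340 → 1689; Group 2 − 270 → 5484; Group 3 − 100 → 2014; Group 4 + 80 → 7316
Population now: 0–14=1689, 15–29=5484, 30–44=2014, 45+=7316
Total after period 1: 1689 + 5484 + 2014 + 7316 = 16503

16503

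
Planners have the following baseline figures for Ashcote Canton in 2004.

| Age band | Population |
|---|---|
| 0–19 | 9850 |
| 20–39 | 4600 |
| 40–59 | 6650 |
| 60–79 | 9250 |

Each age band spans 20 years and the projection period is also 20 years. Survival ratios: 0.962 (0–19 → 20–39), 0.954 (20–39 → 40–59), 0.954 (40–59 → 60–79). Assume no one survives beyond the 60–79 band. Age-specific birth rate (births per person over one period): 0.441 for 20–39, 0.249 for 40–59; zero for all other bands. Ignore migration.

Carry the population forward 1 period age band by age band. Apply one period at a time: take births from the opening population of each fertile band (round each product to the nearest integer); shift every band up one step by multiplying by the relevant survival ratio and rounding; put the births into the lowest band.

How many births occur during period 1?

3685

— Period 1 —
Births: 4600 * 0.441 = 2029  |  6650 * 0.249 = 1656 — total 3685
20–39: 9850 * 0.962 = 9476
40–59: 4600 * 0.954 = 4388
60–79: 6650 * 0.954 = 6344
End of period: [3685, 9476, 4388, 6344]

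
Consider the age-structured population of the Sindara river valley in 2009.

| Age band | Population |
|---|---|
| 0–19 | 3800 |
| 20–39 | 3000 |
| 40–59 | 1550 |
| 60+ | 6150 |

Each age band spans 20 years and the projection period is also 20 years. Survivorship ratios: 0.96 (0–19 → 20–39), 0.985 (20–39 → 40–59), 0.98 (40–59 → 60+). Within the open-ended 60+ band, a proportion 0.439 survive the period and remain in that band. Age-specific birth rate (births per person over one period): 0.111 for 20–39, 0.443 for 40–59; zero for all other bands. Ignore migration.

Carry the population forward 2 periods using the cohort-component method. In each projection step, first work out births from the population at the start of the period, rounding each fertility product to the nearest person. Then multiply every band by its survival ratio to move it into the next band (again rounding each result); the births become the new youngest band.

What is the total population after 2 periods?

11034

Numbering the bands 1..4 from youngest to oldest:
Period 1.
Births: 3000 × 0.111 = 333  |  1550 × 0.443 = 687 ⇒ total 1020
Band 2: 3800 × 0.96 = 3648
Band 3: 3000 × 0.985 = 2955
Band 4: 1550 × 0.98 + 6150 × 0.439 = 1519 + 2700 = 4219
Population now: 0–19=1020, 20–39=3648, 40–59=2955, 60+=4219
Period 2.
Births: 3648 × 0.111 = 405  |  2955 × 0.443 = 1309 ⇒ total 1714
Band 2: 1020 × 0.96 = 979
Band 3: 3648 × 0.985 = 3593
Band 4: 2955 × 0.98 + 4219 × 0.439 = 2896 + 1852 = 4748
Population now: 0–19=1714, 20–39=979, 40–59=3593, 60+=4748
Total after period 2: 1714 + 979 + 3593 + 4748 = 11034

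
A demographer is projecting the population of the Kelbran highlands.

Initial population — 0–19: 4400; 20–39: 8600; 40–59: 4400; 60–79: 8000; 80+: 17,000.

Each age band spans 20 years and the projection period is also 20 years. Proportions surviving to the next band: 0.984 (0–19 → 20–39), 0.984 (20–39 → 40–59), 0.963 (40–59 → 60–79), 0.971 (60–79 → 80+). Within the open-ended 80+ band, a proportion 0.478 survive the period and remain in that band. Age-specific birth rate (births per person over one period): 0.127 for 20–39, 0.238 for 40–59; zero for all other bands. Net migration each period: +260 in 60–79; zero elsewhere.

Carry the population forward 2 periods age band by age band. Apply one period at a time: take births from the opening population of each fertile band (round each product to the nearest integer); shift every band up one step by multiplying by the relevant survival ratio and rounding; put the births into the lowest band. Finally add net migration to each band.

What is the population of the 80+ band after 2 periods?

11964

After projecting period 1:
Births: 8600 × 0.127 = 1092, 4400 × 0.238 = 1047 → total 2139
20–39: 4400 × 0.984 = 4330
40–59: 8600 × 0.984 = 8462
60–79: 4400 × 0.963 = 4237
80+: 8000 × 0.971 + 17000 × 0.478 = 7768 + 8126 = 15894
Net migration: 60–79 + 260 → 4497
Population now: 0–19=2139, 20–39=4330, 40–59=8462, 60–79=4497, 80+=15894
After projecting period 2:
Births: 4330 × 0.127 = 550, 8462 × 0.238 = 2014 → total 2564
20–39: 2139 × 0.984 = 2105
40–59: 4330 × 0.984 = 4261
60–79: 8462 × 0.963 = 8149
80+: 4497 × 0.971 + 15894 × 0.478 = 4367 + 7597 = 11964
Net migration: 60–79 + 260 → 8409
Population now: 0–19=2564, 20–39=2105, 40–59=4261, 60–79=8409, 80+=11964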